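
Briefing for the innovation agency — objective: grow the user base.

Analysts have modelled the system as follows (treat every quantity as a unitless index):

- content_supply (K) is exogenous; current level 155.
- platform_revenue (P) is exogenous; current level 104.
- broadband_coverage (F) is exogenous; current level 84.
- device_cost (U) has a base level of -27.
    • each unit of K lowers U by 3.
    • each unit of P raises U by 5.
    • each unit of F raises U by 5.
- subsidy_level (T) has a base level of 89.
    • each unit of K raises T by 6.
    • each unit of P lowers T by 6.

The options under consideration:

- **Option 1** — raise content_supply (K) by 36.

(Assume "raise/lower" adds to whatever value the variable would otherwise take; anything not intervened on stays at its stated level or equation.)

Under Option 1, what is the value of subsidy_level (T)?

Option 1 (K + 36):
  K = 155 + 36 = 191
  P = 104
  T = 89 + 6·191 − 6·104 = 611

611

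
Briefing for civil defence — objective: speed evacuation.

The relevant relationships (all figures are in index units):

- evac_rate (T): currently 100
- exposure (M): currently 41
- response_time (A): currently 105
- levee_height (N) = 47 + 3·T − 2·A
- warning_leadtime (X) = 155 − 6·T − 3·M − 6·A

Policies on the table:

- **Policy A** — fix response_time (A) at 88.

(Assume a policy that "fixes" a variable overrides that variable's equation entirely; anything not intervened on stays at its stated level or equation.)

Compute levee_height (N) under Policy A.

Policy A (A := 88):
  T = 100
  A = 88
  N = 47 + 3·100 − 2·88 = 171

171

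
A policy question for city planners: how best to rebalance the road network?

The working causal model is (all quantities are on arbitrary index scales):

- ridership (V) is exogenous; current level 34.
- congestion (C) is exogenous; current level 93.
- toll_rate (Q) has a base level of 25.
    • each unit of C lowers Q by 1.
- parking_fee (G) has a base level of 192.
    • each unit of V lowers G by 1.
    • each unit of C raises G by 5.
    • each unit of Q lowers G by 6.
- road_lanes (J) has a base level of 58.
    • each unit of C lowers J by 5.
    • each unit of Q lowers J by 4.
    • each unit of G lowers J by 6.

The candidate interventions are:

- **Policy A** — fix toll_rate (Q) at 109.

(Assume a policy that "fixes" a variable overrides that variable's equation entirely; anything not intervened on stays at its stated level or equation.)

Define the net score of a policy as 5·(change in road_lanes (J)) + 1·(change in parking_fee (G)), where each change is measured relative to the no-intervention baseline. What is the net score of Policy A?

27258

Baseline:
  V = 34
  C = 93
  Q = 25 − 93 = -68
  G = 192 − 34 + 5·93 − 6·(-68) = 1031
  J = 58 − 5·93 − 4·(-68) − 6·1031 = -6321
Policy A (Q := 109):
  V = 34
  C = 93
  Q = 109
  G = 192 − 34 + 5·93 − 6·109 = -31
  J = 58 − 5·93 − 4·109 − 6·(-31) = -657
ΔJ = -657 − (-6321) = 5664; ΔG = -31 − 1031 = -1062
Score = 5·5664 + 1·(-1062) = 27258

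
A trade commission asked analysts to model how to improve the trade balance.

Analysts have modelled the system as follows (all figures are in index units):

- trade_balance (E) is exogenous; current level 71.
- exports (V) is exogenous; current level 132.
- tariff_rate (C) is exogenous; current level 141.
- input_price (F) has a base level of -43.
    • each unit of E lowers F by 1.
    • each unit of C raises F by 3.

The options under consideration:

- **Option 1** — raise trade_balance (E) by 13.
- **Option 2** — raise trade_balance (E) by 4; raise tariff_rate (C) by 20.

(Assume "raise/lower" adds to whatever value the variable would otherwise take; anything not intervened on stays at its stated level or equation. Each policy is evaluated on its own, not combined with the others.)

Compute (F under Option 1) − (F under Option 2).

-69

Option 1 (E + 13):
  E = 71 + 13 = 84
  C = 141
  F = -43 − 84 + 3·141 = 296
Option 2 (E + 4, C + 20):
  E = 71 + 4 = 75
  C = 141 + 20 = 161
  F = -43 − 75 + 3·161 = 365
F: 296 − 365 = -69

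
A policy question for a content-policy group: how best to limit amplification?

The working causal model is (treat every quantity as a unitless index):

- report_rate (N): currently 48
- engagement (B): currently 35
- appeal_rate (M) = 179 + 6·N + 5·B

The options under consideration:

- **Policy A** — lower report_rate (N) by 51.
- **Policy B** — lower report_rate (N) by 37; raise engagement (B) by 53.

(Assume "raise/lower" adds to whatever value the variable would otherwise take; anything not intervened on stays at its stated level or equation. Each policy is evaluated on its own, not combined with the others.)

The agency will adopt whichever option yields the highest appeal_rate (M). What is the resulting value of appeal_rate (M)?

Policy A (N − 51):
  N = 48 − 51 = -3
  B = 35
  M = 179 + 6·(-3) + 5·35 = 336
Policy B (N − 37, B + 53):
  N = 48 − 37 = 11
  B = 35 + 53 = 88
  M = 179 + 6·11 + 5·88 = 685
Comparing — Policy A: M=336, Policy B: M=685. Highest is 685 (Policy B).

685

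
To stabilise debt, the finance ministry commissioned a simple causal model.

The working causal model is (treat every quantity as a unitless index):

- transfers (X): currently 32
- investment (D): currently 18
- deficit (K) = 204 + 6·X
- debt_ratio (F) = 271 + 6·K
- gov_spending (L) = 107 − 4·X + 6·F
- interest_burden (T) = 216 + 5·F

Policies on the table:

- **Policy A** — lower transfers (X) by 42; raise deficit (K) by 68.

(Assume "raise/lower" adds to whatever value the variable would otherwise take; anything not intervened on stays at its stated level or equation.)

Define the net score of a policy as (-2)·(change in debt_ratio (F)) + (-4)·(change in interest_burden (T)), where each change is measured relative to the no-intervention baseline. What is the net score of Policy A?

24288

Baseline:
  X = 32
  K = 204 + 6·32 = 396
  F = 271 + 6·396 = 2647
  T = 216 + 5·2647 = 13451
Policy A (X − 42, K + 68):
  X = 32 − 42 = -10
  K = 204 + 6·(-10) (+68 from intervention) = 212
  F = 271 + 6·212 = 1543
  T = 216 + 5·1543 = 7931
ΔF = 1543 − 2647 = -1104; ΔT = 7931 − 13451 = -5520
Score = (-2)·(-1104) + (-4)·(-5520) = 24288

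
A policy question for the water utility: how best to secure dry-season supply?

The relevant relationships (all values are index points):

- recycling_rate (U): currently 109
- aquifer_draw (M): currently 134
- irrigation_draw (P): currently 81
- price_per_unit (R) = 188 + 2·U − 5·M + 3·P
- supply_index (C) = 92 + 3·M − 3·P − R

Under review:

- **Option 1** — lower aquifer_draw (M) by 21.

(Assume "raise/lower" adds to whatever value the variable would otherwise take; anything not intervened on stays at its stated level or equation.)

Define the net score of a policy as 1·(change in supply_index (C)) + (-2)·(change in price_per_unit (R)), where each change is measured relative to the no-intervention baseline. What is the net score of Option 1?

Baseline:
  U = 109
  M = 134
  P = 81
  R = 188 + 2·109 − 5·134 + 3·81 = -21
  C = 92 + 3·134 − 3·81 − (-21) = 272
Option 1 (M − 21):
  U = 109
  M = 134 − 21 = 113
  P = 81
  R = 188 + 2·109 − 5·113 + 3·81 = 84
  C = 92 + 3·113 − 3·81 − 84 = 104
ΔC = 104 − 272 = -168; ΔR = 84 − (-21) = 105
Score = 1·(-168) + (-2)·105 = -378

-378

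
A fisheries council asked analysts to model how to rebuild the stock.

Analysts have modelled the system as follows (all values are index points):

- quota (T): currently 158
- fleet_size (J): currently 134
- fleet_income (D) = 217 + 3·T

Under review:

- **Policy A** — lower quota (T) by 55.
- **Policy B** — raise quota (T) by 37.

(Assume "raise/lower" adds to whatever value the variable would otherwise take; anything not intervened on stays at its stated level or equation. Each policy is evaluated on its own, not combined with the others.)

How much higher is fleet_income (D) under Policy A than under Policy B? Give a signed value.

-276

Policy A (T − 55):
  T = 158 − 55 = 103
  D = 217 + 3·103 = 526
Policy B (T + 37):
  T = 158 + 37 = 195
  D = 217 + 3·195 = 802
D: 526 − 802 = -276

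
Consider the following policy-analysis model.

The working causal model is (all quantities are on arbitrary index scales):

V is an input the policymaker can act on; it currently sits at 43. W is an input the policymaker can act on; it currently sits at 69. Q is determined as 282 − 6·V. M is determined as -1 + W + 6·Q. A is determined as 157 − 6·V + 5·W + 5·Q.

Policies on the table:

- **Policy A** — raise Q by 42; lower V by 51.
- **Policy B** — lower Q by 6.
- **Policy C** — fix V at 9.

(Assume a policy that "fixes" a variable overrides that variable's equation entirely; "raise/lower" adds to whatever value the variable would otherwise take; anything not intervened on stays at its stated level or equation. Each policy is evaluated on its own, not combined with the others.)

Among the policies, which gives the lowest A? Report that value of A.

Policy A (Q + 42, V − 51):
  V = 43 − 51 = -8
  W = 69
  Q = 282 − 6·(-8) (+42 from intervention) = 372
  A = 157 − 6·(-8) + 5·69 + 5·372 = 2410
Policy B (Q − 6):
  V = 43
  W = 69
  Q = 282 − 6·43 (−6 from intervention) = 18
  A = 157 − 6·43 + 5·69 + 5·18 = 334
Policy C (V := 9):
  V = 9
  W = 69
  Q = 282 − 6·9 = 228
  A = 157 − 6·9 + 5·69 + 5·228 = 1588
Comparing — Policy A: A=2410, Policy B: A=334, Policy C: A=1588. Lowest is 334 (Policy B).

334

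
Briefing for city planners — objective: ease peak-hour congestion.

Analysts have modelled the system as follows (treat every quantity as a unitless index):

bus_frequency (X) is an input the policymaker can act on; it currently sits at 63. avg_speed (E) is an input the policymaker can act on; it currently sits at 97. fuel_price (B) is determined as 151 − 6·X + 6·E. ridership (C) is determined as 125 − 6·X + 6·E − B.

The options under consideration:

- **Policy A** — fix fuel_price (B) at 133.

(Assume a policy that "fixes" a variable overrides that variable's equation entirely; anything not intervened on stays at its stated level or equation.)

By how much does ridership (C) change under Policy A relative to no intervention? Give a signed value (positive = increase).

222

Baseline:
  X = 63
  E = 97
  B = 151 − 6·63 + 6·97 = 355
  C = 125 − 6·63 + 6·97 − 355 = -26
Policy A (B := 133):
  X = 63
  E = 97
  B = 133
  C = 125 − 6·63 + 6·97 − 133 = 196
Change in C: 196 − (-26) = 222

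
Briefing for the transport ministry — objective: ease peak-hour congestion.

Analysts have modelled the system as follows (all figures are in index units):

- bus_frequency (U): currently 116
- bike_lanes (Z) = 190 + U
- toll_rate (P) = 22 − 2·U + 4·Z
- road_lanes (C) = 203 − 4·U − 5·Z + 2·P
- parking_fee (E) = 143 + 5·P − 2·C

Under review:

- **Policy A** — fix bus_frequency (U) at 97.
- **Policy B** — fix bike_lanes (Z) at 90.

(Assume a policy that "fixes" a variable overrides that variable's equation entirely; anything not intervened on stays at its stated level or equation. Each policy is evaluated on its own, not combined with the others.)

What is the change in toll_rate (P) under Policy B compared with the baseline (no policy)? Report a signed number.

Baseline:
  U = 116
  Z = 190 + 116 = 306
  P = 22 − 2·116 + 4·306 = 1014
Policy B (Z := 90):
  U = 116
  Z = 90
  P = 22 − 2·116 + 4·90 = 150
Change in P: 150 − 1014 = -864

-864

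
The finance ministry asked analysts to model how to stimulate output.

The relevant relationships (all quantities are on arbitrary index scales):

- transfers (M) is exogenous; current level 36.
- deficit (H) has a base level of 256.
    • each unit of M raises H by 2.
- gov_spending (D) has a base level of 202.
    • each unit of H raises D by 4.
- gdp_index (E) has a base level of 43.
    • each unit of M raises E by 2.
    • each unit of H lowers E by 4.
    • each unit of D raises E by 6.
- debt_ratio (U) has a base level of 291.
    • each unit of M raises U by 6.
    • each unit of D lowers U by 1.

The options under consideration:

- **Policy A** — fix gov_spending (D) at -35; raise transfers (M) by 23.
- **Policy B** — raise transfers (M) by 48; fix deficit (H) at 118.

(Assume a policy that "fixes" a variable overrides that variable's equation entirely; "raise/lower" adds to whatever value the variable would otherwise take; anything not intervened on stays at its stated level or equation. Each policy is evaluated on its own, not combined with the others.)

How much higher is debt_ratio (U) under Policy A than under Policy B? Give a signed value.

559

Policy A (D := -35, M + 23):
  M = 36 + 23 = 59
  H = 256 + 2·59 = 374
  D = -35
  U = 291 + 6·59 − (-35) = 680
Policy B (M + 48, H := 118):
  M = 36 + 48 = 84
  H = 118
  D = 202 + 4·118 = 674
  U = 291 + 6·84 − 674 = 121
U: 680 − 121 = 559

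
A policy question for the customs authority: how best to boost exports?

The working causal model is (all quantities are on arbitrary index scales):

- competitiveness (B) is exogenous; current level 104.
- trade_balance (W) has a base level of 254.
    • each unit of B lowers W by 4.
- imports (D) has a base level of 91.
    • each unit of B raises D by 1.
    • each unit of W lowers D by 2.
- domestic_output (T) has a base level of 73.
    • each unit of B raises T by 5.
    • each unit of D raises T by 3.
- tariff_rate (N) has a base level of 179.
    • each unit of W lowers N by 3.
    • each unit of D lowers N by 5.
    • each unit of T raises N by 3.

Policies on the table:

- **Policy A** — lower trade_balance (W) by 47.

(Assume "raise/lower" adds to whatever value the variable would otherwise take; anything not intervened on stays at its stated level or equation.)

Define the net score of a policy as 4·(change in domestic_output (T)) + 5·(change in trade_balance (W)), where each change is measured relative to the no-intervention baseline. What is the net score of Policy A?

893

Baseline:
  B = 104
  W = 254 − 4·104 = -162
  D = 91 + 104 − 2·(-162) = 519
  T = 73 + 5·104 + 3·519 = 2150
Policy A (W − 47):
  B = 104
  W = 254 − 4·104 (−47 from intervention) = -209
  D = 91 + 104 − 2·(-209) = 613
  T = 73 + 5·104 + 3·613 = 2432
ΔT = 2432 − 2150 = 282; ΔW = -209 − (-162) = -47
Score = 4·282 + 5·(-47) = 893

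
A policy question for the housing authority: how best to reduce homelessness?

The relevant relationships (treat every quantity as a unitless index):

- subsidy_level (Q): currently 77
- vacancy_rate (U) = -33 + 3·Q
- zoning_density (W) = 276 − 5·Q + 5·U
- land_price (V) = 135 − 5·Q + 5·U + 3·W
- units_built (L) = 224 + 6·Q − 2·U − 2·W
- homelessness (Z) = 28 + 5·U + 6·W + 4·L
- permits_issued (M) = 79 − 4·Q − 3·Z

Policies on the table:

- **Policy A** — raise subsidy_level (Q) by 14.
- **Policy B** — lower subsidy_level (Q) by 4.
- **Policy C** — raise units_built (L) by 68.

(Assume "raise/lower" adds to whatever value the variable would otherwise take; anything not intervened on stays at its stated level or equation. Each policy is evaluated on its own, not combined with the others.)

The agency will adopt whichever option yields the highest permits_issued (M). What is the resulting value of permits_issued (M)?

-1323

Policy A (Q + 14):
  Q = 77 + 14 = 91
  U = -33 + 3·91 = 240
  W = 276 − 5·91 + 5·240 = 1021
  L = 224 + 6·91 − 2·240 − 2·1021 = -1752
  Z = 28 + 5·240 + 6·1021 + 4·(-1752) = 346
  M = 79 − 4·91 − 3·346 = -1323
Policy B (Q − 4):
  Q = 77 − 4 = 73
  U = -33 + 3·73 = 186
  W = 276 − 5·73 + 5·186 = 841
  L = 224 + 6·73 − 2·186 − 2·841 = -1392
  Z = 28 + 5·186 + 6·841 + 4·(-1392) = 436
  M = 79 − 4·73 − 3·436 = -1521
Policy C (L + 68):
  Q = 77
  U = -33 + 3·77 = 198
  W = 276 − 5·77 + 5·198 = 881
  L = 224 + 6·77 − 2·198 − 2·881 (+68 from intervention) = -1404
  Z = 28 + 5·198 + 6·881 + 4·(-1404) = 688
  M = 79 − 4·77 − 3·688 = -2293
Comparing — Policy A: M=-1323, Policy B: M=-1521, Policy C: M=-2293. Highest is -1323 (Policy A).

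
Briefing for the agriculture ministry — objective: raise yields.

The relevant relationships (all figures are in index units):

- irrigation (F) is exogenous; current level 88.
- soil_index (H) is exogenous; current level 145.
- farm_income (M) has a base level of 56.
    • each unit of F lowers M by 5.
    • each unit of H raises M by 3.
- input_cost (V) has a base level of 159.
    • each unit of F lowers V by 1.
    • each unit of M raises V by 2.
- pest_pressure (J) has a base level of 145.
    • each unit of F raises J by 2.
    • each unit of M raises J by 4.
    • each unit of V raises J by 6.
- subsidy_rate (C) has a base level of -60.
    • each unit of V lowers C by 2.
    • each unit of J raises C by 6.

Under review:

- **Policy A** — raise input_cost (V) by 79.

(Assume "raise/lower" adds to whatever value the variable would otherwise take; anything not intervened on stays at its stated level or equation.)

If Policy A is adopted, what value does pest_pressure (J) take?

2037

Policy A (V + 79):
  F = 88
  H = 145
  M = 56 − 5·88 + 3·145 = 51
  V = 159 − 88 + 2·51 (+79 from intervention) = 252
  J = 145 + 2·88 + 4·51 + 6·252 = 2037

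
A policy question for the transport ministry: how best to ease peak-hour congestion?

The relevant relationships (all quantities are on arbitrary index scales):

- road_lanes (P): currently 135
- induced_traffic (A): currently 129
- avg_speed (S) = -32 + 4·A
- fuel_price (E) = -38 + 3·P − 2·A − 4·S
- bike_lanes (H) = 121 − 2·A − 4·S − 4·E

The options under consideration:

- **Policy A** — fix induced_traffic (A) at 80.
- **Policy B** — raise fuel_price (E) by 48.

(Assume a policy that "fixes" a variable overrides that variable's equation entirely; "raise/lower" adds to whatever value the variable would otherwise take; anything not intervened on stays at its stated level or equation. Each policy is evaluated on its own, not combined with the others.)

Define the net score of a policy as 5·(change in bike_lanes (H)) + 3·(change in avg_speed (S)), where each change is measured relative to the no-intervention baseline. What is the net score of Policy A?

-13818

Baseline:
  P = 135
  A = 129
  S = -32 + 4·129 = 484
  E = -38 + 3·135 − 2·129 − 4·484 = -1827
  H = 121 − 2·129 − 4·484 − 4·(-1827) = 5235
Policy A (A := 80):
  P = 135
  A = 80
  S = -32 + 4·80 = 288
  E = -38 + 3·135 − 2·80 − 4·288 = -945
  H = 121 − 2·80 − 4·288 − 4·(-945) = 2589
ΔH = 2589 − 5235 = -2646; ΔS = 288 − 484 = -196
Score = 5·(-2646) + 3·(-196) = -13818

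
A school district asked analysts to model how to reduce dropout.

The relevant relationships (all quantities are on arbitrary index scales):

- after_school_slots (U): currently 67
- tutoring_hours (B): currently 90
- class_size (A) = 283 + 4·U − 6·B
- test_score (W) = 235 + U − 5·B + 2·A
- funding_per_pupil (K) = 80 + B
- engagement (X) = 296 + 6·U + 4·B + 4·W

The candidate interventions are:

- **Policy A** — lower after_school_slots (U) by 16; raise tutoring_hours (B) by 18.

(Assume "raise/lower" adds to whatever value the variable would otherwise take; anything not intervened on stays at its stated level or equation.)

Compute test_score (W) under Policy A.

Policy A (U − 16, B + 18):
  U = 67 − 16 = 51
  B = 90 + 18 = 108
  A = 283 + 4·51 − 6·108 = -161
  W = 235 + 51 − 5·108 + 2·(-161) = -576

-576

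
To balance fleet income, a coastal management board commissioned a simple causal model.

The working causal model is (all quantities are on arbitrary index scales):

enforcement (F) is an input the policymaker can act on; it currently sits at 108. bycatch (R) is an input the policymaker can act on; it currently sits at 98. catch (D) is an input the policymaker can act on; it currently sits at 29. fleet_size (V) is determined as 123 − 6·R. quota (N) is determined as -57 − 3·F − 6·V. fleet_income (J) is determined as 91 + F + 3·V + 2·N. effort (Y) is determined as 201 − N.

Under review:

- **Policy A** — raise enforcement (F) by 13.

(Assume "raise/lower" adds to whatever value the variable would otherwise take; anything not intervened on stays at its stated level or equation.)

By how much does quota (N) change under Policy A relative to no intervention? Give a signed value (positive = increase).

-39

Baseline:
  F = 108
  R = 98
  V = 123 − 6·98 = -465
  N = -57 − 3·108 − 6·(-465) = 2409
Policy A (F + 13):
  F = 108 + 13 = 121
  R = 98
  V = 123 − 6·98 = -465
  N = -57 − 3·121 − 6·(-465) = 2370
Change in N: 2370 − 2409 = -39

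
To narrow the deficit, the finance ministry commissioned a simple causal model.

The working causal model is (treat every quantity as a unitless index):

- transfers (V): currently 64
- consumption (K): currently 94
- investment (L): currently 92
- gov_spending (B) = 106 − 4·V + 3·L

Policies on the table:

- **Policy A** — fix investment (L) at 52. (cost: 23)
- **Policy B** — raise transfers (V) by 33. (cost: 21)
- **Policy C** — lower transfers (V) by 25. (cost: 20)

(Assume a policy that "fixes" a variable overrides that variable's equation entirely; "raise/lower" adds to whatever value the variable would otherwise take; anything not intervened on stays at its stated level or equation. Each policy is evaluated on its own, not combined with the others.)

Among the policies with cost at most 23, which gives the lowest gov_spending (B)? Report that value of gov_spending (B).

Policy A (L := 52):
  V = 64
  L = 52
  B = 106 − 4·64 + 3·52 = 6
Policy B (V + 33):
  V = 64 + 33 = 97
  L = 92
  B = 106 − 4·97 + 3·92 = -6
Policy C (V − 25):
  V = 64 − 25 = 39
  L = 92
  B = 106 − 4·39 + 3·92 = 226
Comparing — Policy A: B=6, Policy B: B=-6, Policy C: B=226. Lowest is -6 (Policy B).

-6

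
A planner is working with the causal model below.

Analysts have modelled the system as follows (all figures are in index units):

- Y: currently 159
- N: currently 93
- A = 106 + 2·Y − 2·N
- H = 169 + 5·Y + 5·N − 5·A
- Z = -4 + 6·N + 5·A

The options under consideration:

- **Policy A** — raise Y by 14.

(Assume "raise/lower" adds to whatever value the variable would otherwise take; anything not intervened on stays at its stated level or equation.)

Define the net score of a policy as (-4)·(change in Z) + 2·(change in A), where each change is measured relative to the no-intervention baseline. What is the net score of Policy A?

-504

Baseline:
  Y = 159
  N = 93
  A = 106 + 2·159 − 2·93 = 238
  Z = -4 + 6·93 + 5·238 = 1744
Policy A (Y + 14):
  Y = 159 + 14 = 173
  N = 93
  A = 106 + 2·173 − 2·93 = 266
  Z = -4 + 6·93 + 5·266 = 1884
ΔZ = 1884 − 1744 = 140; ΔA = 266 − 238 = 28
Score = (-4)·140 + 2·28 = -504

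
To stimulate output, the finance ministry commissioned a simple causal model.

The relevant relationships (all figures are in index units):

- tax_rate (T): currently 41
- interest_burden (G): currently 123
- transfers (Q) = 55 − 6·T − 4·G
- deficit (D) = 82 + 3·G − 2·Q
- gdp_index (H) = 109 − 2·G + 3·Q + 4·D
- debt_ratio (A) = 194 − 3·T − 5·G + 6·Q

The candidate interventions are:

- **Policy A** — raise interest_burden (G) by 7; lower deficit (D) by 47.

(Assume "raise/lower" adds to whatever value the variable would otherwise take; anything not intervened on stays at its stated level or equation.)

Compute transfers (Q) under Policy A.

-711

Policy A (G + 7, D − 47):
  T = 41
  G = 123 + 7 = 130
  Q = 55 − 6·41 − 4·130 = -711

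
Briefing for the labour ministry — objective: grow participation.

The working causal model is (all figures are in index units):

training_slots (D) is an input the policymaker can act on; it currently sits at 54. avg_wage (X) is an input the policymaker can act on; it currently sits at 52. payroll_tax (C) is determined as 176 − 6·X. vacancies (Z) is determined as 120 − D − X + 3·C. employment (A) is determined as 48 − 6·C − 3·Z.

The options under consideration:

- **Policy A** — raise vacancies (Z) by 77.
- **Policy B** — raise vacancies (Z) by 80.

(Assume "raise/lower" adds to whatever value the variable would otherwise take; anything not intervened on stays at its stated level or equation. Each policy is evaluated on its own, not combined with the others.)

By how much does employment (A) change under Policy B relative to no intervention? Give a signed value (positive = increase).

-240

Baseline:
  D = 54
  X = 52
  C = 176 − 6·52 = -136
  Z = 120 − 54 − 52 + 3·(-136) = -394
  A = 48 − 6·(-136) − 3·(-394) = 2046
Policy B (Z + 80):
  D = 54
  X = 52
  C = 176 − 6·52 = -136
  Z = 120 − 54 − 52 + 3·(-136) (+80 from intervention) = -314
  A = 48 − 6·(-136) − 3·(-314) = 1806
Change in A: 1806 − 2046 = -240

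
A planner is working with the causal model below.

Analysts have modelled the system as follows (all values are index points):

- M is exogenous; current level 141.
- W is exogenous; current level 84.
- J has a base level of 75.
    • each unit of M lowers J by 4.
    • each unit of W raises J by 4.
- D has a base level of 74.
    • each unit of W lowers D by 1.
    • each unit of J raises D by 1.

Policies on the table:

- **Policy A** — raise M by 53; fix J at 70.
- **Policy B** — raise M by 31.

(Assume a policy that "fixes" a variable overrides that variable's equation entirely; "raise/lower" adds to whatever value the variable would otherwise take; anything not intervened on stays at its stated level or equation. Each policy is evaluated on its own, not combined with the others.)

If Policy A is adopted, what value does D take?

60

Policy A (M + 53, J := 70):
  M = 141 + 53 = 194
  W = 84
  J = 70
  D = 74 − 84 + 70 = 60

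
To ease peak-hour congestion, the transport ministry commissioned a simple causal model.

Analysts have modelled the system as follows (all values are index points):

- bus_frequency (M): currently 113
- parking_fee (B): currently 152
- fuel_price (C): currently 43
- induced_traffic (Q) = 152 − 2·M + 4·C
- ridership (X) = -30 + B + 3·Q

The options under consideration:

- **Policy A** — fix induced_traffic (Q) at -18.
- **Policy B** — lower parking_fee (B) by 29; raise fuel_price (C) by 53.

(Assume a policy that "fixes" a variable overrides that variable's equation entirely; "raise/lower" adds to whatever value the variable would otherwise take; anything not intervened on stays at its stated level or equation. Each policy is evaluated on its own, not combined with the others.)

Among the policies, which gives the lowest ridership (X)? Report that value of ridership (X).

68

Policy A (Q := -18):
  M = 113
  B = 152
  C = 43
  Q = -18
  X = -30 + 152 + 3·(-18) = 68
Policy B (B − 29, C + 53):
  M = 113
  B = 152 − 29 = 123
  C = 43 + 53 = 96
  Q = 152 − 2·113 + 4·96 = 310
  X = -30 + 123 + 3·310 = 1023
Comparing — Policy A: X=68, Policy B: X=1023. Lowest is 68 (Policy A).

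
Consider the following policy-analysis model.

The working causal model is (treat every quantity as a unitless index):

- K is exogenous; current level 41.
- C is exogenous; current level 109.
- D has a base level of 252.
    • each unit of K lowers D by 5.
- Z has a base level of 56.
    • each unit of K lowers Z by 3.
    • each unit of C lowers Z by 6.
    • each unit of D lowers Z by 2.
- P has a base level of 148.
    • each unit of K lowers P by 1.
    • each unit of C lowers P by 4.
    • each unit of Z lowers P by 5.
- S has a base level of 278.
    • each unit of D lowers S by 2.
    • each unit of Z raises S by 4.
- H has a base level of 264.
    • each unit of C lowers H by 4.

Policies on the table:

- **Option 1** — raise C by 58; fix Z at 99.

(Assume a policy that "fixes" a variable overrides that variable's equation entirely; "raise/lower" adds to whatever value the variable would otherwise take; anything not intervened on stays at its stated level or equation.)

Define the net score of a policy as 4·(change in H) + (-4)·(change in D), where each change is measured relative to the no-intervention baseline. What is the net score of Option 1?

-928

Baseline:
  K = 41
  C = 109
  D = 252 − 5·41 = 47
  H = 264 − 4·109 = -172
Option 1 (C + 58, Z := 99):
  K = 41
  C = 109 + 58 = 167
  D = 252 − 5·41 = 47
  H = 264 − 4·167 = -404
ΔH = -404 − (-172) = -232; ΔD = 47 − 47 = 0
Score = 4·(-232) + (-4)·0 = -928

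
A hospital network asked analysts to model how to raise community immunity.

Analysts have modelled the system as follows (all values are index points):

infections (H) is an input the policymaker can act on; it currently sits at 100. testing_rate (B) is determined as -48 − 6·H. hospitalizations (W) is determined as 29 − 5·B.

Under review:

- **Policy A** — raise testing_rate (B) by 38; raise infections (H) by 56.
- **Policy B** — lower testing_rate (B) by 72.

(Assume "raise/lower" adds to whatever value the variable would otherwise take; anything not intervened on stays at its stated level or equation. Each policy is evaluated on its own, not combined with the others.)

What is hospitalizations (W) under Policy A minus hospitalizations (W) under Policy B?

1130

Policy A (B + 38, H + 56):
  H = 100 + 56 = 156
  B = -48 − 6·156 (+38 from intervention) = -946
  W = 29 − 5·(-946) = 4759
Policy B (B − 72):
  H = 100
  B = -48 − 6·100 (−72 from intervention) = -720
  W = 29 − 5·(-720) = 3629
W: 4759 − 3629 = 1130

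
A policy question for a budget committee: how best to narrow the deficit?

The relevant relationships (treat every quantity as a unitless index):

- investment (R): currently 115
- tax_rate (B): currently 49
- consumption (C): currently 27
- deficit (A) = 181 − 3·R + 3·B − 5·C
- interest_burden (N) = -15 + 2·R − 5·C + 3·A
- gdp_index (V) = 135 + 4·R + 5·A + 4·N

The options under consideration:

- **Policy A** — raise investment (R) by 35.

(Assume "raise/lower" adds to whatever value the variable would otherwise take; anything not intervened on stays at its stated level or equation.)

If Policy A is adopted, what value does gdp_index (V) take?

Policy A (R + 35):
  R = 115 + 35 = 150
  B = 49
  C = 27
  A = 181 − 3·150 + 3·49 − 5·27 = -257
  N = -15 + 2·150 − 5·27 + 3·(-257) = -621
  V = 135 + 4·150 + 5·(-257) + 4·(-621) = -3034

-3034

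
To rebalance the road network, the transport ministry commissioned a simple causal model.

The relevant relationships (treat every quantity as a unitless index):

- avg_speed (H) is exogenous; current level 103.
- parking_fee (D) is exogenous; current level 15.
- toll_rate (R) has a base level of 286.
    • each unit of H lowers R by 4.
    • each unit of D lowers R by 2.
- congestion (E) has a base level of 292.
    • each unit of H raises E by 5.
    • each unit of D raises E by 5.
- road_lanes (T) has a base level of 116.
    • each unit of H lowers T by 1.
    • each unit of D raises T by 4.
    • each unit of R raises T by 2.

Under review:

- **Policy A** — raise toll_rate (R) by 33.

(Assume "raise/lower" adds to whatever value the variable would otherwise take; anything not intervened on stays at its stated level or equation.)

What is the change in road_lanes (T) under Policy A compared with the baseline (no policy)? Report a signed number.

66

Baseline:
  H = 103
  D = 15
  R = 286 − 4·103 − 2·15 = -156
  T = 116 − 103 + 4·15 + 2·(-156) = -239
Policy A (R + 33):
  H = 103
  D = 15
  R = 286 − 4·103 − 2·15 (+33 from intervention) = -123
  T = 116 − 103 + 4·15 + 2·(-123) = -173
Change in T: -173 − (-239) = 66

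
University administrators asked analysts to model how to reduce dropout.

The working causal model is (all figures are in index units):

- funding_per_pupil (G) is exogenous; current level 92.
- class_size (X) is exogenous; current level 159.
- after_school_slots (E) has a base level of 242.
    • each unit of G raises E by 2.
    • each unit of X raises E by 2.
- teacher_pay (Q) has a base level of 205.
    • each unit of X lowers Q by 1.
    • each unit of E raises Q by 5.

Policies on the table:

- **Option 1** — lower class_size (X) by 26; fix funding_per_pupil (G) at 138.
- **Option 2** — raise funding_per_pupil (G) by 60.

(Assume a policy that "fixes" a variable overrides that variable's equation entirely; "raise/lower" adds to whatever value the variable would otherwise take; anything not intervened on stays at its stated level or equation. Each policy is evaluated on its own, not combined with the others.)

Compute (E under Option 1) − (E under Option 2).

-80

Option 1 (X − 26, G := 138):
  G = 138
  X = 159 − 26 = 133
  E = 242 + 2·138 + 2·133 = 784
Option 2 (G + 60):
  G = 92 + 60 = 152
  X = 159
  E = 242 + 2·152 + 2·159 = 864
E: 784 − 864 = -80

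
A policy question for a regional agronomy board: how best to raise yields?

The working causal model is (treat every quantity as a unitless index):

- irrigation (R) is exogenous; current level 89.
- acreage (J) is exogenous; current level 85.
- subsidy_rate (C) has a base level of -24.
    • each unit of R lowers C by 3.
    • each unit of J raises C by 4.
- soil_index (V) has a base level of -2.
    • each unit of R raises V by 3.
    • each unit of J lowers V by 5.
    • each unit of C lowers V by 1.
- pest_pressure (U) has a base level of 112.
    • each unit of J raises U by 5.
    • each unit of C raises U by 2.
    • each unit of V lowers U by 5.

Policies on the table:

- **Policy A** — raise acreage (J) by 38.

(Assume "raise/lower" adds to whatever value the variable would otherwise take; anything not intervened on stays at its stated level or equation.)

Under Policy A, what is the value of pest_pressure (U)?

3884

Policy A (J + 38):
  R = 89
  J = 85 + 38 = 123
  C = -24 − 3·89 + 4·123 = 201
  V = -2 + 3·89 − 5·123 − 201 = -551
  U = 112 + 5·123 + 2·201 − 5·(-551) = 3884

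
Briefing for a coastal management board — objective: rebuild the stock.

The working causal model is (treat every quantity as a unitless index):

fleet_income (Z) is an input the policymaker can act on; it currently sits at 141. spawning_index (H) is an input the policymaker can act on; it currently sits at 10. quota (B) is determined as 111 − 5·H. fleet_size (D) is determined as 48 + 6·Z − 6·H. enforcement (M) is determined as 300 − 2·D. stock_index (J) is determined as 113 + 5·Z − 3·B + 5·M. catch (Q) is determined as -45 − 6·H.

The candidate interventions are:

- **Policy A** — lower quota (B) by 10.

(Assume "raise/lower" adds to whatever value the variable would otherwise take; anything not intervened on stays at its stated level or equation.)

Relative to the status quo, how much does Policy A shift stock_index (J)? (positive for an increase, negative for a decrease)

30

Baseline:
  Z = 141
  H = 10
  B = 111 − 5·10 = 61
  D = 48 + 6·141 − 6·10 = 834
  M = 300 − 2·834 = -1368
  J = 113 + 5·141 − 3·61 + 5·(-1368) = -6205
Policy A (B − 10):
  Z = 141
  H = 10
  B = 111 − 5·10 (−10 from intervention) = 51
  D = 48 + 6·141 − 6·10 = 834
  M = 300 − 2·834 = -1368
  J = 113 + 5·141 − 3·51 + 5·(-1368) = -6175
Change in J: -6175 − (-6205) = 30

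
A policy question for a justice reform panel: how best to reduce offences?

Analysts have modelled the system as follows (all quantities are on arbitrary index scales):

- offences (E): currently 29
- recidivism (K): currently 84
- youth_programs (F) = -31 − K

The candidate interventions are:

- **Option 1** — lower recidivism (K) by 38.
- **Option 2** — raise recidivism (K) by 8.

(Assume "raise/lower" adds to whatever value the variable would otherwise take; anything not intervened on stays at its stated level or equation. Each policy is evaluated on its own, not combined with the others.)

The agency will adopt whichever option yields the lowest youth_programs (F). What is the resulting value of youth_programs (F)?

-123

Option 1 (K − 38):
  K = 84 − 38 = 46
  F = -31 − 46 = -77
Option 2 (K + 8):
  K = 84 + 8 = 92
  F = -31 − 92 = -123
Comparing — Option 1: F=-77, Option 2: F=-123. Lowest is -123 (Option 2).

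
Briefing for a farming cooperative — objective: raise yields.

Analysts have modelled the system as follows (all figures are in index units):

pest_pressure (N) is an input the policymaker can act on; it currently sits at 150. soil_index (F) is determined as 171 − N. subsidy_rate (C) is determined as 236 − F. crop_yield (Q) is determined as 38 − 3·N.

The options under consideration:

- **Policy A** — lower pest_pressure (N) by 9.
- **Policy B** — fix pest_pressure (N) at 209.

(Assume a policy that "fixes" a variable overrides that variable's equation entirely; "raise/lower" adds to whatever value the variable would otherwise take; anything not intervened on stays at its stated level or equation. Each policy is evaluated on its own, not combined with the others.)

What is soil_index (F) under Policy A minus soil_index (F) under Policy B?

Policy A (N − 9):
  N = 150 − 9 = 141
  F = 171 − 141 = 30
Policy B (N := 209):
  N = 209
  F = 171 − 209 = -38
F: 30 − (-38) = 68

68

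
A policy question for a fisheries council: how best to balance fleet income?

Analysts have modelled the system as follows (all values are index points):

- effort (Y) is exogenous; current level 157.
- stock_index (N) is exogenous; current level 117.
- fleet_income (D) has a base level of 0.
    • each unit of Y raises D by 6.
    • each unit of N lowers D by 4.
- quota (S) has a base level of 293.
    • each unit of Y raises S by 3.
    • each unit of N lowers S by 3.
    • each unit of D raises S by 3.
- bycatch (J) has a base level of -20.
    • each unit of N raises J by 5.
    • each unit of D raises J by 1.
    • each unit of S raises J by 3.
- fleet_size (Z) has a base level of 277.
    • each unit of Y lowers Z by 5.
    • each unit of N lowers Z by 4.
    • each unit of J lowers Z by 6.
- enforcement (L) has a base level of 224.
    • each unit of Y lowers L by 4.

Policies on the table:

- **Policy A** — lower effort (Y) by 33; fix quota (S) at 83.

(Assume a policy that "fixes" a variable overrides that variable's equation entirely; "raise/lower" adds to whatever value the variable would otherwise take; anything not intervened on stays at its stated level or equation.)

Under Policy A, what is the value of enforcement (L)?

-272

Policy A (Y − 33, S := 83):
  Y = 157 − 33 = 124
  L = 224 − 4·124 = -272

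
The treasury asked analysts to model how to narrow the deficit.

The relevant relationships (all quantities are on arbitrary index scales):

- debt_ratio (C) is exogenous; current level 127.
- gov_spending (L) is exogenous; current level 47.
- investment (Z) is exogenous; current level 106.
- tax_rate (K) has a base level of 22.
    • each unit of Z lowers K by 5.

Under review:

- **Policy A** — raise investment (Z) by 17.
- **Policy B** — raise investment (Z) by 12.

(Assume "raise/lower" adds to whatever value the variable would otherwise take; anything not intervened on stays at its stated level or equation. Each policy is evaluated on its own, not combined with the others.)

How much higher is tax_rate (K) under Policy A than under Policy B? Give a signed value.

Policy A (Z + 17):
  Z = 106 + 17 = 123
  K = 22 − 5·123 = -593
Policy B (Z + 12):
  Z = 106 + 12 = 118
  K = 22 − 5·118 = -568
K: -593 − (-568) = -25

-25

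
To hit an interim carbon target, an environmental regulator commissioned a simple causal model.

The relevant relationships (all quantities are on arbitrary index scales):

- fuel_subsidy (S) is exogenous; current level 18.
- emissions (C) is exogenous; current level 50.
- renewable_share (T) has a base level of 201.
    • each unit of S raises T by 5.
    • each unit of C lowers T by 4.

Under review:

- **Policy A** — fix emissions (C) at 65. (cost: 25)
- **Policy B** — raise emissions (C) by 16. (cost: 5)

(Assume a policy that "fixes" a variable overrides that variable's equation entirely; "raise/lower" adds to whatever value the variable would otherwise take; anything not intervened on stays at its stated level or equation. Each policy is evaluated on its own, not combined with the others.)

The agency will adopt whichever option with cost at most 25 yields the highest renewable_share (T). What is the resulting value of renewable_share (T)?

31

Policy A (C := 65):
  S = 18
  C = 65
  T = 201 + 5·18 − 4·65 = 31
Policy B (C + 16):
  S = 18
  C = 50 + 16 = 66
  T = 201 + 5·18 − 4·66 = 27
Comparing — Policy A: T=31, Policy B: T=27. Highest is 31 (Policy A).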